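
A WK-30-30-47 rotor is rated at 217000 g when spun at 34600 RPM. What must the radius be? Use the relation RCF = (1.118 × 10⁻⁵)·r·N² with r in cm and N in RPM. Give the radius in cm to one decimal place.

217000 = 1.118 × 10⁻⁵ × r × (34600)²
r = 217000 / (1.118 × 10⁻⁵ × 1,197,160,000) = 217000 / 13384.25 ≈ 16.213 cm

≈ 16.2 cm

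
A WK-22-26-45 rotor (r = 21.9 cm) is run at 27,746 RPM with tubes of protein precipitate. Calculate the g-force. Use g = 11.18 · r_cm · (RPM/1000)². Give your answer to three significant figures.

188000 ×g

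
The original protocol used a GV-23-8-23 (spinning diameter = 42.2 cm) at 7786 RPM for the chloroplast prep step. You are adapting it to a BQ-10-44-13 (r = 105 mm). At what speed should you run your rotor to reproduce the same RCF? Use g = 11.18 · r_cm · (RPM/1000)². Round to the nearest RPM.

Original rotor: r = 42.2 / 2 = 21.1 cm
RCF_original = 11.18 × 21.1 × (7.786)² = 11.18 × 21.1 × 60.621796 ≈ 14,300.6 × g
Your rotor: r = 105 mm = 10.5 cm
14,300.6 = 11.18 × 10.5 × (N/1000)²
(N/1000)² = 14,300.6 / 117.39 = 121.8213
N = 1000 × √121.8213 ≈ 11,037.3

11037 RPM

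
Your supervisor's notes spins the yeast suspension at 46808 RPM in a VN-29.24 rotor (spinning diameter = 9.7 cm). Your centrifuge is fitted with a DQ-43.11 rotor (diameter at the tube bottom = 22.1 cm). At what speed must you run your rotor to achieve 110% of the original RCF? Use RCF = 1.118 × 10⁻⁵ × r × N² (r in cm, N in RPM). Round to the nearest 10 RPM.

32520 RPM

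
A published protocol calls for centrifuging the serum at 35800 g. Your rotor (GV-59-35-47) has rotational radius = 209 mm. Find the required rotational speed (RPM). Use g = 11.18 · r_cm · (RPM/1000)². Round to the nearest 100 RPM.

12400 RPM

r = 209 mm = 20.9 cm
35,800 = 11.18 × 20.9 × (N/1000)²
(N/1000)² = 35,800 / 233.662 = 153.2128
N = 1000 × √153.2128 ≈ 12,377.9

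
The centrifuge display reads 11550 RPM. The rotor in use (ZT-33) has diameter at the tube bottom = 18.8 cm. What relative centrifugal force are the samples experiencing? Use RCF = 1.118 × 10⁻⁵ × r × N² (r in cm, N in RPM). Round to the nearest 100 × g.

r = 18.8 / 2 = 9.4 cm
RCF = 1.118 × 10⁻⁵ × 9.4 × (11550)² = 1.118 × 10⁻⁵ × 9.4 × 133,402,500 ≈ 14,019.5 × g

14000 ×g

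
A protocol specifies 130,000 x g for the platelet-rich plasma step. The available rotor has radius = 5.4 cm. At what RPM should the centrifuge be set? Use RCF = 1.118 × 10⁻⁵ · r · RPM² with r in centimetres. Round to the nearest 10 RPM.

46400 RPM

RCF = 1.118 × 10⁻⁵ × r × N²
130,000 = 1.118 × 10⁻⁵ × 5.4 × N²
N² = 130,000 / (6.0372 × 10⁻⁵) = 2,153,316,107
N ≈ √2,153,316,107 ≈ 46,403.8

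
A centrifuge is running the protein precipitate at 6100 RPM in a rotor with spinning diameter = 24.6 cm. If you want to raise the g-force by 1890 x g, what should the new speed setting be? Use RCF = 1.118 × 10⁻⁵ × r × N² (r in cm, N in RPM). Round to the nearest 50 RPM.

r = 24.6 / 2 = 12.3 cm
Current RCF = 1.118 × 10⁻⁵ × 12.3 × (6100)² = 1.118 × 10⁻⁵ × 12.3 × 37,210,000 ≈ 5,116.9 × g
Target RCF = 5,116.9 + 1,890 = 7,006.9 × g
N² = 7,006.9 / (13.7514 × 10⁻⁵) = 50,954,085
N ≈ √50,954,085 ≈ 7,138.2

≈ 7150 RPM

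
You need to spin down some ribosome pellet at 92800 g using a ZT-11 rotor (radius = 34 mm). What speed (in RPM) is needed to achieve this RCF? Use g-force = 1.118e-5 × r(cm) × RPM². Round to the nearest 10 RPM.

N ≈ 49410 RPM

r = 34 mm = 3.4 cm
92,800 = 1.118 × 10⁻⁵ × 3.4 × N²
N² = 92,800 / (3.8012 × 10⁻⁵) = 2,441,334,315
N ≈ √2,441,334,315 ≈ 49,409.9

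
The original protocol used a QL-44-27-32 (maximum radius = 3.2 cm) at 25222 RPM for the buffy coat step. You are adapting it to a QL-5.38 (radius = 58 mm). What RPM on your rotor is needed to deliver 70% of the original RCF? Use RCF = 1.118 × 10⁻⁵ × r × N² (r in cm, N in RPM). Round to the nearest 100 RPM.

15700 RPM

RCF = 1.118 × 10⁻⁵ × r × N²
RCF_original = 1.118 × 10⁻⁵ × 3.2 × (25222)² = 1.118 × 10⁻⁵ × 3.2 × 636,149,284 ≈ 22,758.9 × g
Target RCF = 0.7 × 22,758.9 ≈ 15,931.2 × g
Your rotor: r = 58 mm = 5.8 cm
15,931.2 = 1.118 × 10⁻⁵ × 5.8 × N²
N² = 15,931.2 / (6.4844 × 10⁻⁵) = 245,685,029
N ≈ √245,685,029 ≈ 15,674.3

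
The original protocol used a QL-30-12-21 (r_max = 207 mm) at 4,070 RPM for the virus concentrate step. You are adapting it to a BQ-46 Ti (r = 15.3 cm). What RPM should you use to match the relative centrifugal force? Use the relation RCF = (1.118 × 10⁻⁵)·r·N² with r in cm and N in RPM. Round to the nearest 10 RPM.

≈ 4730 RPM

Original rotor: r = 207 mm = 20.7 cm
RCF_original = 1.118 × 10⁻⁵ × 20.7 × (4070)² = 1.118 × 10⁻⁵ × 20.7 × 16,564,900 ≈ 3,833.5 × g
3,833.5 = 1.118 × 10⁻⁵ × 15.3 × N²
N² = 3,833.5 / (17.1054 × 10⁻⁵) = 22,411,051
N ≈ √22,411,051 ≈ 4,734.0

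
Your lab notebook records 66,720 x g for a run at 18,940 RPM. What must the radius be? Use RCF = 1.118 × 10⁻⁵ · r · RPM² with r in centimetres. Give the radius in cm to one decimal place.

≈ 16.6 cm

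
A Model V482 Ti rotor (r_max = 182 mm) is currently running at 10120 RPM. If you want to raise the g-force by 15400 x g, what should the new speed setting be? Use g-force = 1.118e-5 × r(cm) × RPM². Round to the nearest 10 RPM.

13350 RPM

r = 182 mm = 18.2 cm
Current RCF = 1.118 × 10⁻⁵ × 18.2 × (10120)² = 1.118 × 10⁻⁵ × 18.2 × 102,414,400 ≈ 20,838.9 × g
Target RCF = 20,838.9 + 15,400 = 36,238.9 × g
N² = 36,238.9 / (20.3476 × 10⁻⁵) = 178,099,137
N ≈ √178,099,137 ≈ 13,345.4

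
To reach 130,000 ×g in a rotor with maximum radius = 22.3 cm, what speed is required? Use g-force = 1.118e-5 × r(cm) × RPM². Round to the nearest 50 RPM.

130,000 = 1.118 × 10⁻⁵ × 22.3 × N²
N² = 130,000 / (24.9314 × 10⁻⁵) = 521,430,806
N ≈ √521,430,806 ≈ 22,834.9

N ≈ 22850 RPM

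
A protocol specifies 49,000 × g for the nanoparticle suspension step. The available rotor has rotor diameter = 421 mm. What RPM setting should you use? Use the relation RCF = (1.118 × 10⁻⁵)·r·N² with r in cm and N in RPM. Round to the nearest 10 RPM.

N ≈ 14430 RPM

r = 421 mm / 2 = 210.5 mm = 21.05 cm
49,000 = 1.118 × 10⁻⁵ × 21.05 × N²
N² = 49,000 / (23.5339 × 10⁻⁵) = 208,210,284
N ≈ √208,210,284 ≈ 14,429.5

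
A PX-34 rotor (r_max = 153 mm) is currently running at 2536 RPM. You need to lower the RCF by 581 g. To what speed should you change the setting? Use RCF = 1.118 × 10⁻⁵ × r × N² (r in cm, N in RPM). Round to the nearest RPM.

1742 RPM

r = 153 mm = 15.3 cm
Current RCF = 1.118 × 10⁻⁵ × 15.3 × (2536)² = 1.118 × 10⁻⁵ × 15.3 × 6,431,296 ≈ 1,100.1 × g
Target RCF = 1,100.1 − 581 = 519.1 × g
N² = 519.1 / (17.1054 × 10⁻⁵) = 3,034,714
N ≈ √3,034,714 ≈ 1,742.0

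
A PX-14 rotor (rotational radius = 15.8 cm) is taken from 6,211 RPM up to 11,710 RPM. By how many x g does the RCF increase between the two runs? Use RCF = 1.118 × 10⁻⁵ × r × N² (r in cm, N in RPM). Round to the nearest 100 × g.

≈ 17400 x g

RCF₁ = 1.118 × 10⁻⁵ × 15.8 × (6211)² = 1.118 × 10⁻⁵ × 15.8 × 38,576,521 ≈ 6,814.3 × g
RCF₂ = 1.118 × 10⁻⁵ × 15.8 × (11710)² = 1.118 × 10⁻⁵ × 15.8 × 137,124,100 ≈ 24,222.1 × g
Increase = 24,222.1 − 6,814.3 = 17,407.8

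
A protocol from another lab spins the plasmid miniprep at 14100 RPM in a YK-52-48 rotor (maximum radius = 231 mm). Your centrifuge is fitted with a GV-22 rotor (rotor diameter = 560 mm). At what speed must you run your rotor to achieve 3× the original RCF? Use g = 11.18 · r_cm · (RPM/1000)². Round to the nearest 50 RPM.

Original rotor: r = 231 mm = 23.1 cm
RCF_original = 11.18 × 23.1 × (14.1)² = 11.18 × 23.1 × 198.81 ≈ 51,344.3 × g
Target RCF = 3 × 51,344.3 ≈ 154,032.9 × g
Your rotor: r = 560 mm / 2 = 280 mm = 28 cm
154,032.9 = 11.18 × 28 × (N/1000)²
(N/1000)² = 154,032.9 / 313.04 = 492.055
N = 1000 × √492.055 ≈ 22,182.3

≈ 22200 RPM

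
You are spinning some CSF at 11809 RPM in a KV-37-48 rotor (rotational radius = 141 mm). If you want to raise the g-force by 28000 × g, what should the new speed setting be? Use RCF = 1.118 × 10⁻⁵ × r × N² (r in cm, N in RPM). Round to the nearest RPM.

r = 141 mm = 14.1 cm
Current RCF = 1.118 × 10⁻⁵ × 14.1 × (11809)² = 1.118 × 10⁻⁵ × 14.1 × 139,452,481 ≈ 21,983 × g
Target RCF = 21,983 + 28,000 = 49,983 × g
N² = 49,983 / (15.7638 × 10⁻⁵) = 317,074,563
N ≈ √317,074,563 ≈ 17,806.6

17807 RPM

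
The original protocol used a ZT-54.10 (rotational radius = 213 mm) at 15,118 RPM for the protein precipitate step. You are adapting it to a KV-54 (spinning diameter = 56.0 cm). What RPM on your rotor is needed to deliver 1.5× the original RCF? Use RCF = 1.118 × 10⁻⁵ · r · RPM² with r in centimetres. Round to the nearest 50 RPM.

≈ 16150 RPM

Original rotor: r = 213 mm = 21.3 cm
RCF_original = 1.118 × 10⁻⁵ × 21.3 × (15118)² = 1.118 × 10⁻⁵ × 21.3 × 228,553,924 ≈ 54,426.5 × g
Target RCF = 1.5 × 54,426.5 ≈ 81,639.8 × g
Your rotor: r = 56.0 / 2 = 28 cm
81,639.8 = 1.118 × 10⁻⁵ × 28 × N²
N² = 81,639.8 / (31.304 × 10⁻⁵) = 260,796,703
N ≈ √260,796,703 ≈ 16,149.2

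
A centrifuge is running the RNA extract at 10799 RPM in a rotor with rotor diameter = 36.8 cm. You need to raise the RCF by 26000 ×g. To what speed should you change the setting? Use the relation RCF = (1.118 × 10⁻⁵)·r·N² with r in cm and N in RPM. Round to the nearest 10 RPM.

r = 36.8 / 2 = 18.4 cm
Current RCF = 1.118 × 10⁻⁵ × 18.4 × (10799)² = 1.118 × 10⁻⁵ × 18.4 × 116,618,401 ≈ 23,989.8 × g
Target RCF = 23,989.8 + 26,000 = 49,989.8 × g
N² = 49,989.8 / (20.5712 × 10⁻⁵) = 243,008,672
N ≈ √243,008,672 ≈ 15,588.7

N₂ ≈ 15590 RPM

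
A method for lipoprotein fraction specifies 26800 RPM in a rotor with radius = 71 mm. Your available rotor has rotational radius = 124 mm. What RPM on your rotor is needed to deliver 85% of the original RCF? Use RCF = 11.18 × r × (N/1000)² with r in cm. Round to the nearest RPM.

≈ 18697 RPM

Original rotor: r = 71 mm = 7.1 cm
RCF_original = 11.18 × 7.1 × (26.8)² = 11.18 × 7.1 × 718.24 ≈ 57,012.5 × g
Target RCF = 0.85 × 57,012.5 ≈ 48,460.6 × g
Your rotor: r = 124 mm = 12.4 cm
48,460.6 = 11.18 × 12.4 × (N/1000)²
(N/1000)² = 48,460.6 / 138.632 = 349.5629
N = 1000 × √349.5629 ≈ 18,696.6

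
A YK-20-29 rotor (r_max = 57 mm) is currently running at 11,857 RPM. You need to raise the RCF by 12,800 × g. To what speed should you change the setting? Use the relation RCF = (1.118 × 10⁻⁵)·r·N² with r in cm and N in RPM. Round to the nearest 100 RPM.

≈ 18500 RPM

r = 57 mm = 5.7 cm
Current RCF = 1.118 × 10⁻⁵ × 5.7 × (11857)² = 1.118 × 10⁻⁵ × 5.7 × 140,588,449 ≈ 8,959.1 × g
Target RCF = 8,959.1 + 12,800 = 21,759.1 × g
N² = 21,759.1 / (6.3726 × 10⁻⁵) = 341,447,761
N ≈ √341,447,761 ≈ 18,478.3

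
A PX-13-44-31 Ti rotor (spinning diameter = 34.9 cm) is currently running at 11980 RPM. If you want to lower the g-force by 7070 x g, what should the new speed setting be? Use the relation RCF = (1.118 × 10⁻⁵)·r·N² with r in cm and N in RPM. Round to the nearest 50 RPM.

r = 34.9 / 2 = 17.45 cm
Current RCF = 1.118 × 10⁻⁵ × 17.45 × (11980)² = 1.118 × 10⁻⁵ × 17.45 × 143,520,400 ≈ 27,999.5 × g
Target RCF = 27,999.5 − 7,070 = 20,929.5 × g
N² = 20,929.5 / (19.5091 × 10⁻⁵) = 107,280,705
N ≈ √107,280,705 ≈ 10,357.6

10350 RPM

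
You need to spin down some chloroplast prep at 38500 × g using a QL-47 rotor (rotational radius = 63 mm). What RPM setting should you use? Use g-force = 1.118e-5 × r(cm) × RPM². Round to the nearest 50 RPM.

N ≈ 23400 RPM

r = 63 mm = 6.3 cm
38,500 = 1.118 × 10⁻⁵ × 6.3 × N²
N² = 38,500 / (7.0434 × 10⁻⁵) = 546,611,012
N ≈ √546,611,012 ≈ 23,379.7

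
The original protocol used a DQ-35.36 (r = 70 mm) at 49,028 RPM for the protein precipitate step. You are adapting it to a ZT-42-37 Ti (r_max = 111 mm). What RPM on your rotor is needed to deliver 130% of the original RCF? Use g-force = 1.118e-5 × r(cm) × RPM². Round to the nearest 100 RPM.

≈ 44400 RPM

Original rotor: r = 70 mm = 7.0 cm
RCF = 1.118 × 10⁻⁵ × r × N²
RCF_original = 1.118 × 10⁻⁵ × 7 × (49028)² = 1.118 × 10⁻⁵ × 7 × 2,403,744,784 ≈ 188,117.1 × g
Target RCF = 1.3 × 188,117.1 ≈ 244,552.2 × g
Your rotor: r = 111 mm = 11.1 cm
244,552.2 = 1.118 × 10⁻⁵ × 11.1 × N²
N² = 244,552.2 / (12.4098 × 10⁻⁵) = 1,970,637,722
N ≈ √1,970,637,722 ≈ 44,391.9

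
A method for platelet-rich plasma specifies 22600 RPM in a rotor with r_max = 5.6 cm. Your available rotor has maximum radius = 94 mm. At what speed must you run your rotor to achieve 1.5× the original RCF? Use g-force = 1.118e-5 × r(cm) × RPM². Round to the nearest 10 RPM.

≈ 21360 RPM

RCF = 1.118 × 10⁻⁵ × r × N²
RCF_original = 1.118 × 10⁻⁵ × 5.6 × (22600)² = 1.118 × 10⁻⁵ × 5.6 × 510,760,000 ≈ 31,977.7 × g
Target RCF = 1.5 × 31,977.7 ≈ 47,966.6 × g
Your rotor: r = 94 mm = 9.4 cm
47,966.6 = 1.118 × 10⁻⁵ × 9.4 × N²
N² = 47,966.6 / (10.5092 × 10⁻⁵) = 456,424,847
N ≈ √456,424,847 ≈ 21,364.1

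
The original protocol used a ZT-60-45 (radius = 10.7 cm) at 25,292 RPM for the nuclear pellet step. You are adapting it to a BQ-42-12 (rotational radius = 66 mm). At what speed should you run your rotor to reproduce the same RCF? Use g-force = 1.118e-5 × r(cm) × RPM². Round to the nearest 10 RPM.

RCF_original = 1.118 × 10⁻⁵ × 10.7 × (25292)² = 1.118 × 10⁻⁵ × 10.7 × 639,685,264 ≈ 76,523 × g
Your rotor: r = 66 mm = 6.6 cm
76,523 = 1.118 × 10⁻⁵ × 6.6 × N²
N² = 76,523 / (7.3788 × 10⁻⁵) = 1,037,065,648
N ≈ √1,037,065,648 ≈ 32,203.5

≈ 32200 RPM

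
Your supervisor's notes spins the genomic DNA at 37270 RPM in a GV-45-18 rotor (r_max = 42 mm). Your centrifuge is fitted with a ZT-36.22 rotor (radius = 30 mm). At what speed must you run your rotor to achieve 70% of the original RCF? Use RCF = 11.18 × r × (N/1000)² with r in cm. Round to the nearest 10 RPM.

Original rotor: r = 42 mm = 4.2 cm
RCF_original = 11.18 × 4.2 × (37.27)² = 11.18 × 4.2 × 1,389.0529 ≈ 65,224.4 × g
Target RCF = 0.7 × 65,224.4 ≈ 45,657.1 × g
Your rotor: r = 30 mm = 3.0 cm
45,657.1 = 11.18 × 3 × (N/1000)²
(N/1000)² = 45,657.1 / 33.54 = 1361.273
N = 1000 × √1361.273 ≈ 36,895.4

36900 RPM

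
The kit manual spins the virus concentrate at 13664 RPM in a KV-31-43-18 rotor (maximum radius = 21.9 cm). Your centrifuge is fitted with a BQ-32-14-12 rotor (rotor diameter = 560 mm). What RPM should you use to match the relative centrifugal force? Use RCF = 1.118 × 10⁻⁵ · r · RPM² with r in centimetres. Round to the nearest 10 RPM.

≈ 12080 RPM

RCF_original = 1.118 × 10⁻⁵ × 21.9 × (13664)² = 1.118 × 10⁻⁵ × 21.9 × 186,704,896 ≈ 45,713.2 × g
Your rotor: r = 560 mm / 2 = 280 mm = 28 cm
45,713.2 = 1.118 × 10⁻⁵ × 28 × N²
N² = 45,713.2 / (31.304 × 10⁻⁵) = 146,029,900
N ≈ √146,029,900 ≈ 12,084.3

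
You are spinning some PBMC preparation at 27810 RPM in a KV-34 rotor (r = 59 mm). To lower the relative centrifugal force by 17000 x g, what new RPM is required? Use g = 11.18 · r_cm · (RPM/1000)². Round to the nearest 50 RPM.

22700 RPM

r = 59 mm = 5.9 cm
Current RCF = 11.18 × 5.9 × (27.81)² = 11.18 × 5.9 × 773.3961 ≈ 51,014.8 × g
Target RCF = 51,014.8 − 17,000 = 34,014.8 × g
(N/1000)² = 34,014.8 / 65.962 = 515.6727
N = 1000 × √515.6727 ≈ 22,708.4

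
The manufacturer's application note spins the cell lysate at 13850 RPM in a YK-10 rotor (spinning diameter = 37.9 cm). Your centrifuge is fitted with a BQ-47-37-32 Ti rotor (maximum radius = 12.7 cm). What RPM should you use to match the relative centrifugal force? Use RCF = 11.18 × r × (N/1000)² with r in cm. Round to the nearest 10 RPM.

16920 RPM

Original rotor: r = 37.9 / 2 = 18.95 cm
RCF_original = 11.18 × 18.95 × (13.85)² = 11.18 × 18.95 × 191.8225 ≈ 40,639.7 × g
40,639.7 = 11.18 × 12.7 × (N/1000)²
(N/1000)² = 40,639.7 / 141.986 = 286.2233
N = 1000 × √286.2233 ≈ 16,918.1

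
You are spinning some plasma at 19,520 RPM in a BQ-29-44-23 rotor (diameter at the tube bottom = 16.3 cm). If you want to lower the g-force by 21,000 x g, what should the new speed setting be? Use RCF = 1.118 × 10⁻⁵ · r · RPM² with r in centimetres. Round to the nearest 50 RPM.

r = 16.3 / 2 = 8.15 cm
Current RCF = 1.118 × 10⁻⁵ × 8.15 × (19520)² = 1.118 × 10⁻⁵ × 8.15 × 381,030,400 ≈ 34,718.3 × g
Target RCF = 34,718.3 − 21,000 = 13,718.3 × g
N² = 13,718.3 / (9.1117 × 10⁻⁵) = 150,556,976
N ≈ √150,556,976 ≈ 12,270.2

N₂ ≈ 12250 RPM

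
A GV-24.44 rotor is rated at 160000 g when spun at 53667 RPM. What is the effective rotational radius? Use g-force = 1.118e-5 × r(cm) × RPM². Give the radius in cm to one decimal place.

RCF = 1.118 × 10⁻⁵ × r × N²
160000 = 1.118 × 10⁻⁵ × r × (53667)²
r = 160000 / (1.118 × 10⁻⁵ × 2,880,146,889) = 160000 / 32200.04 ≈ 4.969 cm

r ≈ 5.0 cm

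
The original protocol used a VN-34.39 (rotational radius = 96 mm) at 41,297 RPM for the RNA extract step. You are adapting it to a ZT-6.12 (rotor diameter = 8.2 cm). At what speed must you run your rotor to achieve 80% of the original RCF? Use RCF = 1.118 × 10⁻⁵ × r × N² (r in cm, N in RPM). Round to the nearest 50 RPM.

≈ 56500 RPM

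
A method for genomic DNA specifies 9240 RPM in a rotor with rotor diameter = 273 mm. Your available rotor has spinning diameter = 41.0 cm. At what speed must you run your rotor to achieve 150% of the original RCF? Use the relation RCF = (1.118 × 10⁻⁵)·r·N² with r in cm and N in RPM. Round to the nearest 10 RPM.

9230 RPM

Original rotor: r = 273 mm / 2 = 136.5 mm = 13.65 cm
RCF_original = 1.118 × 10⁻⁵ × 13.65 × (9240)² = 1.118 × 10⁻⁵ × 13.65 × 85,377,600 ≈ 13,029.2 × g
Target RCF = 1.5 × 13,029.2 ≈ 19,543.8 × g
Your rotor: r = 41.0 / 2 = 20.5 cm
19,543.8 = 1.118 × 10⁻⁵ × 20.5 × N²
N² = 19,543.8 / (22.919 × 10⁻⁵) = 85,273,354
N ≈ √85,273,354 ≈ 9,234.4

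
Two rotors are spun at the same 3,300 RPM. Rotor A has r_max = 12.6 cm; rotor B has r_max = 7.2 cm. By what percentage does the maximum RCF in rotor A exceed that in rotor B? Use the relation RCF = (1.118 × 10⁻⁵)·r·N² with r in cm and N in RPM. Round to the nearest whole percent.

At equal RPM, RCF scales linearly with r: ratio = 12.6 / 7.2 = 1.7500.
So rotor A delivers 75.0% more g-force.

75%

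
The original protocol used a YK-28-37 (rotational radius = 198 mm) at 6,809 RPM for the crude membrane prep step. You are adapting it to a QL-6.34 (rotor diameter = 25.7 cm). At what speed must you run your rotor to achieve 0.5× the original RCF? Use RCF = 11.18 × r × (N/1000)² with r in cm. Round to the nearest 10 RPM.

Original rotor: r = 198 mm = 19.8 cm
RCF_original = 11.18 × 19.8 × (6.809)² = 11.18 × 19.8 × 46.362481 ≈ 10,263 × g
Target RCF = 0.5 × 10,263 ≈ 5,131.5 × g
Your rotor: r = 25.7 / 2 = 12.85 cm
5,131.5 = 11.18 × 12.85 × (N/1000)²
(N/1000)² = 5,131.5 / 143.663 = 35.71901
N = 1000 × √35.71901 ≈ 5,976.5

≈ 5980 RPM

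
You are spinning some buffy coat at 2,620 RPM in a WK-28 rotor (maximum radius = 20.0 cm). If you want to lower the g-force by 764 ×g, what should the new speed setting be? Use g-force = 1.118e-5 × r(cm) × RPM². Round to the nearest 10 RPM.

Current RCF = 1.118 × 10⁻⁵ × 20 × (2620)² = 1.118 × 10⁻⁵ × 20 × 6,864,400 ≈ 1,534.9 × g
Target RCF = 1,534.9 − 764 = 770.9 × g
N² = 770.9 / (22.36 × 10⁻⁵) = 3,447,674
N ≈ √3,447,674 ≈ 1,856.8

≈ 1860 RPM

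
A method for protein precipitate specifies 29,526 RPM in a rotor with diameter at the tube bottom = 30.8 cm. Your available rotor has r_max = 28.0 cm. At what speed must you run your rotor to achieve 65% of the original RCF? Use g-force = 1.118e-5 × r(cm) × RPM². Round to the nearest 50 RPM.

Original rotor: r = 30.8 / 2 = 15.4 cm
RCF_original = 1.118 × 10⁻⁵ × 15.4 × (29526)² = 1.118 × 10⁻⁵ × 15.4 × 871,784,676 ≈ 150,096.9 × g
Target RCF = 0.65 × 150,096.9 ≈ 97,563 × g
97,563 = 1.118 × 10⁻⁵ × 28 × N²
N² = 97,563 / (31.304 × 10⁻⁵) = 311,663,046
N ≈ √311,663,046 ≈ 17,654.0

≈ 17650 RPM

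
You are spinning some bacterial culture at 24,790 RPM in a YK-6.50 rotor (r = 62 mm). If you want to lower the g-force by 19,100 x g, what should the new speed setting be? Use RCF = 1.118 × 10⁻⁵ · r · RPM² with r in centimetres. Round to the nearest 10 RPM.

r = 62 mm = 6.2 cm
Current RCF = 1.118 × 10⁻⁵ × 6.2 × (24790)² = 1.118 × 10⁻⁵ × 6.2 × 614,544,100 ≈ 42,597.7 × g
Target RCF = 42,597.7 − 19,100 = 23,497.7 × g
N² = 23,497.7 / (6.9316 × 10⁻⁵) = 338,993,883
N ≈ √338,993,883 ≈ 18,411.8

18410 RPM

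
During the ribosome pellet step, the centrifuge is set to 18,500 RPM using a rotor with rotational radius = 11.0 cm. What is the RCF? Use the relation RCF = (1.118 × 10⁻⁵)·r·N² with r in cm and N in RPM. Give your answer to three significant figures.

RCF = 1.118 × 10⁻⁵ × r × N²
RCF = 1.118 × 10⁻⁵ × 11 × (18500)² = 1.118 × 10⁻⁵ × 11 × 342,250,000 ≈ 42,089.9 × g

42100 ×g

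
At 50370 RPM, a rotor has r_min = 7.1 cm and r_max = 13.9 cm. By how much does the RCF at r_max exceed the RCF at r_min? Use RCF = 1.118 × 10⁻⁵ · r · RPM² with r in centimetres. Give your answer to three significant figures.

193000 ×g

RCF_max = 1.118 × 10⁻⁵ × 13.9 × (50370)² = 1.118 × 10⁻⁵ × 13.9 × 2,537,136,900 ≈ 394,276.1 × g
RCF_min = 1.118 × 10⁻⁵ × 7.1 × (50370)² = 1.118 × 10⁻⁵ × 7.1 × 2,537,136,900 ≈ 201,392.9 × g
ΔRCF = 394,276.1 − 201,392.9 = 192,883.2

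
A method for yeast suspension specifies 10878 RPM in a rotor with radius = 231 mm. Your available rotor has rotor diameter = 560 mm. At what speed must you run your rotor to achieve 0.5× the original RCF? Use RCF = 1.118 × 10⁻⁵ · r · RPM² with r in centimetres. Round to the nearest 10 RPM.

6990 RPM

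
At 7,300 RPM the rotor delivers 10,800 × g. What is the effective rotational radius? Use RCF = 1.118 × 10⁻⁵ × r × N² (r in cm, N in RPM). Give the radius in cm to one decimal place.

r ≈ 18.1 cm

RCF = 1.118 × 10⁻⁵ × r × N²
10800 = 1.118 × 10⁻⁵ × r × (7300)²
r = 10800 / (1.118 × 10⁻⁵ × 53,290,000) = 10800 / 595.7822 ≈ 18.127 cm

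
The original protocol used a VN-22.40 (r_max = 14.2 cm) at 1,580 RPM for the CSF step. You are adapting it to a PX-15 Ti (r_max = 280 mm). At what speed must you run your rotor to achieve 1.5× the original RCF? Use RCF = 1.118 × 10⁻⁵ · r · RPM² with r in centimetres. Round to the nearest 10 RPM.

1380 RPM

RCF = 1.118 × 10⁻⁵ × r × N²
RCF_original = 1.118 × 10⁻⁵ × 14.2 × (1580)² = 1.118 × 10⁻⁵ × 14.2 × 2,496,400 ≈ 396.3 × g
Target RCF = 1.5 × 396.3 ≈ 594.5 × g
Your rotor: r = 280 mm = 28.0 cm
594.5 = 1.118 × 10⁻⁵ × 28 × N²
N² = 594.5 / (31.304 × 10⁻⁵) = 1,899,118
N ≈ √1,899,118 ≈ 1,378.1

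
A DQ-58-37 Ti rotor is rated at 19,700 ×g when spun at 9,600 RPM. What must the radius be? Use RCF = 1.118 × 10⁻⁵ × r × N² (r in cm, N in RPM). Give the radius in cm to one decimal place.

≈ 19.1 cm

RCF = 1.118 × 10⁻⁵ × r × N²
19700 = 1.118 × 10⁻⁵ × r × (9600)²
r = 19700 / (1.118 × 10⁻⁵ × 92,160,000) = 19700 / 1030.349 ≈ 19.120 cm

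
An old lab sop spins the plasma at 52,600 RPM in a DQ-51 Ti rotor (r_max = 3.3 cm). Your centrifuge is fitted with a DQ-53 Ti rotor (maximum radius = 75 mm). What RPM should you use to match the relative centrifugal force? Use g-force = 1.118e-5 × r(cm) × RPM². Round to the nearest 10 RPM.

34890 RPM

RCF_original = 1.118 × 10⁻⁵ × 3.3 × (52600)² = 1.118 × 10⁻⁵ × 3.3 × 2,766,760,000 ≈ 102,076.8 × g
Your rotor: r = 75 mm = 7.5 cm
102,076.8 = 1.118 × 10⁻⁵ × 7.5 × N²
N² = 102,076.8 / (8.385 × 10⁻⁵) = 1,217,373,882
N ≈ √1,217,373,882 ≈ 34,890.9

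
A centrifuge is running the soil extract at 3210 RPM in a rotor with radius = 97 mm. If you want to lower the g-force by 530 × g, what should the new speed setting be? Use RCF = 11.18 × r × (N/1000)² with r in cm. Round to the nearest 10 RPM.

r = 97 mm = 9.7 cm
Current RCF = 11.18 × 9.7 × (3.21)² = 11.18 × 9.7 × 10.3041 ≈ 1,117.4 × g
Target RCF = 1,117.4 − 530 = 587.4 × g
(N/1000)² = 587.4 / 108.446 = 5.416521
N = 1000 × √5.416521 ≈ 2,327.3

≈ 2330 RPM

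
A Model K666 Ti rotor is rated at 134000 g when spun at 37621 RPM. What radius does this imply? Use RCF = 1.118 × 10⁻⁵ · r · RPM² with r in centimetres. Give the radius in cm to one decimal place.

134000 = 1.118 × 10⁻⁵ × r × (37621)²
r = 134000 / (1.118 × 10⁻⁵ × 1,415,339,641) = 134000 / 15823.5 ≈ 8.468 cm

r ≈ 8.5 cm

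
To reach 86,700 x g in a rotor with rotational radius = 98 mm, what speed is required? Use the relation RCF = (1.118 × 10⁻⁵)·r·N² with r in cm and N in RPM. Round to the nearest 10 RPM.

N ≈ 28130 RPM

r = 98 mm = 9.8 cm
86,700 = 1.118 × 10⁻⁵ × 9.8 × N²
N² = 86,700 / (10.9564 × 10⁻⁵) = 791,318,316
N ≈ √791,318,316 ≈ 28,130.4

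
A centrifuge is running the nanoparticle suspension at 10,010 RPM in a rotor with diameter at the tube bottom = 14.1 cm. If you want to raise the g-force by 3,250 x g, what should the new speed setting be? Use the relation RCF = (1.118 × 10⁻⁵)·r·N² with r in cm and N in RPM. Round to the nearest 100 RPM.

r = 14.1 / 2 = 7.05 cm
Current RCF = 1.118 × 10⁻⁵ × 7.05 × (10010)² = 1.118 × 10⁻⁵ × 7.05 × 100,200,100 ≈ 7,897.7 × g
Target RCF = 7,897.7 + 3,250 = 11,147.7 × g
N² = 11,147.7 / (7.8819 × 10⁻⁵) = 141,434,172
N ≈ √141,434,172 ≈ 11,892.6

11900 RPM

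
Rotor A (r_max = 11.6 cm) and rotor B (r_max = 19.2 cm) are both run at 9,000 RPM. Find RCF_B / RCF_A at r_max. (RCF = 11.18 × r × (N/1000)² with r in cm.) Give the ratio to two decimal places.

At fixed N, RCF ∝ r, so RCF_B/RCF_A = r_B/r_A = 19.2 / 11.6 = 1.6552.

1.66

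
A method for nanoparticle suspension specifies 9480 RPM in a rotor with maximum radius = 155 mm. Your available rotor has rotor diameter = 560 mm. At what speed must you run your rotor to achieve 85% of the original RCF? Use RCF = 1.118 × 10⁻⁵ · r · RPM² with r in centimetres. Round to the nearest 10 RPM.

Original rotor: r = 155 mm = 15.5 cm
RCF = 1.118 × 10⁻⁵ × r × N²
RCF_original = 1.118 × 10⁻⁵ × 15.5 × (9480)² = 1.118 × 10⁻⁵ × 15.5 × 89,870,400 ≈ 15,573.6 × g
Target RCF = 0.85 × 15,573.6 ≈ 13,237.6 × g
Your rotor: r = 560 mm / 2 = 280 mm = 28 cm
13,237.6 = 1.118 × 10⁻⁵ × 28 × N²
N² = 13,237.6 / (31.304 × 10⁻⁵) = 42,287,248
N ≈ √42,287,248 ≈ 6,502.9

≈ 6500 RPM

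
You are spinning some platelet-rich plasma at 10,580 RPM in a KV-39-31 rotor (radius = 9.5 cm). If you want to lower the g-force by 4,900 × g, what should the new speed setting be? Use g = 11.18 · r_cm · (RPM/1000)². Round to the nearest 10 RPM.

Current RCF = 11.18 × 9.5 × (10.58)² = 11.18 × 9.5 × 111.9364 ≈ 11,888.8 × g
Target RCF = 11,888.8 − 4,900 = 6,988.8 × g
(N/1000)² = 6,988.8 / 106.21 = 65.80171
N = 1000 × √65.80171 ≈ 8,111.8

≈ 8110 RPM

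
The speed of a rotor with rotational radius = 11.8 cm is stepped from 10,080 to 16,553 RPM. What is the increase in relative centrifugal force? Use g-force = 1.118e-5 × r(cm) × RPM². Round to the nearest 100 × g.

≈ 22700 g

RCF₁ = 1.118 × 10⁻⁵ × 11.8 × (10080)² = 1.118 × 10⁻⁵ × 11.8 × 101,606,400 ≈ 13,404.3 × g
RCF₂ = 1.118 × 10⁻⁵ × 11.8 × (16553)² = 1.118 × 10⁻⁵ × 11.8 × 274,001,809 ≈ 36,147.4 × g
Increase = 36,147.4 − 13,404.3 = 22,743.1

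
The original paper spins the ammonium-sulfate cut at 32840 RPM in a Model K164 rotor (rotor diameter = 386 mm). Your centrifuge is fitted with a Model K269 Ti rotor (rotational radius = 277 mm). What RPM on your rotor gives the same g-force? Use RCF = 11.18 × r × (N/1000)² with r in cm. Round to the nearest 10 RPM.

Original rotor: r = 386 mm / 2 = 193 mm = 19.3 cm
RCF = 11.18 × r × (N/1000)²
RCF_original = 11.18 × 19.3 × (32.84)² = 11.18 × 19.3 × 1,078.4656 ≈ 232,704.8 × g
Your rotor: r = 277 mm = 27.7 cm
232,704.8 = 11.18 × 27.7 × (N/1000)²
(N/1000)² = 232,704.8 / 309.686 = 751.4218
N = 1000 × √751.4218 ≈ 27,412.1

27410 RPM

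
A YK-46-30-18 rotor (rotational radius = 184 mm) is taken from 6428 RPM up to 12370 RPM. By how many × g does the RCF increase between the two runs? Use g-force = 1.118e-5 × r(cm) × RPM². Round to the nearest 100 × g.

23000 × g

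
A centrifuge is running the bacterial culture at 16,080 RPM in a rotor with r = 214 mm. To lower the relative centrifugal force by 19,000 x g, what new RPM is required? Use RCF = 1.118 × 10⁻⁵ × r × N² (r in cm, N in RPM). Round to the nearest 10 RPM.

13380 RPM

r = 214 mm = 21.4 cm
Current RCF = 1.118 × 10⁻⁵ × 21.4 × (16080)² = 1.118 × 10⁻⁵ × 21.4 × 258,566,400 ≈ 61,862.5 × g
Target RCF = 61,862.5 − 19,000 = 42,862.5 × g
N² = 42,862.5 / (23.9252 × 10⁻⁵) = 179,152,107
N ≈ √179,152,107 ≈ 13,384.8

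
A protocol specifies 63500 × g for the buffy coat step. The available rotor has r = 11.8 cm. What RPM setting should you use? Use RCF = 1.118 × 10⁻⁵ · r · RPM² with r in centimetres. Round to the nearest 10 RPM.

≈ 21940 RPM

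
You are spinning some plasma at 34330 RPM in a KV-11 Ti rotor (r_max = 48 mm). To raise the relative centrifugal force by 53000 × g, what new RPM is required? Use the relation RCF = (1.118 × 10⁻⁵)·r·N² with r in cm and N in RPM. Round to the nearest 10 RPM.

r = 48 mm = 4.8 cm
Current RCF = 1.118 × 10⁻⁵ × 4.8 × (34330)² = 1.118 × 10⁻⁵ × 4.8 × 1,178,548,900 ≈ 63,245.6 × g
Target RCF = 63,245.6 + 53,000 = 116,245.6 × g
N² = 116,245.6 / (5.3664 × 10⁻⁵) = 2,166,174,717
N ≈ √2,166,174,717 ≈ 46,542.2

N₂ ≈ 46540 RPM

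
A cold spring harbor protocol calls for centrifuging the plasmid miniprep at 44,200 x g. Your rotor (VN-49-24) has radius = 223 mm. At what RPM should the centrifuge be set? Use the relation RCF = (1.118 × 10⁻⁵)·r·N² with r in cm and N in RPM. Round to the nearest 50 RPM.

13300 RPM

r = 223 mm = 22.3 cm
RCF = 1.118 × 10⁻⁵ × r × N²
44,200 = 1.118 × 10⁻⁵ × 22.3 × N²
N² = 44,200 / (24.9314 × 10⁻⁵) = 177,286,474
N ≈ √177,286,474 ≈ 13,314.9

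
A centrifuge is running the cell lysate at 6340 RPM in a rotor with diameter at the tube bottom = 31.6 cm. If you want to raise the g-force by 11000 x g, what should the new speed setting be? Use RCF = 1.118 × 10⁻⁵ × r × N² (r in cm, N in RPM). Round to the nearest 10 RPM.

r = 31.6 / 2 = 15.8 cm
Current RCF = 1.118 × 10⁻⁵ × 15.8 × (6340)² = 1.118 × 10⁻⁵ × 15.8 × 40,195,600 ≈ 7,100.3 × g
Target RCF = 7,100.3 + 11,000 = 18,100.3 × g
N² = 18,100.3 / (17.6644 × 10⁻⁵) = 102,467,675
N ≈ √102,467,675 ≈ 10,122.6

N₂ ≈ 10120 RPM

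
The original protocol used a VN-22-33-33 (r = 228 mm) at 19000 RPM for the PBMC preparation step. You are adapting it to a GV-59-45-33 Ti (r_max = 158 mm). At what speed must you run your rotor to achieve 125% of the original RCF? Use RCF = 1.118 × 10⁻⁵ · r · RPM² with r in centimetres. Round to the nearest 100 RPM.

≈ 25500 RPM

Original rotor: r = 228 mm = 22.8 cm
RCF_original = 1.118 × 10⁻⁵ × 22.8 × (19000)² = 1.118 × 10⁻⁵ × 22.8 × 361,000,000 ≈ 92,020.3 × g
Target RCF = 1.25 × 92,020.3 ≈ 115,025.4 × g
Your rotor: r = 158 mm = 15.8 cm
115,025.4 = 1.118 × 10⁻⁵ × 15.8 × N²
N² = 115,025.4 / (17.6644 × 10⁻⁵) = 651,170,716
N ≈ √651,170,716 ≈ 25,518.0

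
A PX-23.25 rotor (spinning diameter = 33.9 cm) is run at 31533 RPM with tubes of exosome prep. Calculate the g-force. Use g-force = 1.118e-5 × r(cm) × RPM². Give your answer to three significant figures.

RCF ≈ 188000 × g

r = 33.9 / 2 = 16.95 cm
RCF = 1.118 × 10⁻⁵ × 16.95 × (31533)² = 1.118 × 10⁻⁵ × 16.95 × 994,330,089 ≈ 188,426.5 × g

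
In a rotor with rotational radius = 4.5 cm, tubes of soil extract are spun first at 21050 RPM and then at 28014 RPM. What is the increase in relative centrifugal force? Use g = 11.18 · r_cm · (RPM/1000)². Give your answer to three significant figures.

RCF₁ = 11.18 × 4.5 × (21.05)² = 11.18 × 4.5 × 443.1025 ≈ 22,292.5 × g
RCF₂ = 11.18 × 4.5 × (28.014)² = 11.18 × 4.5 × 784.784196 ≈ 39,482.5 × g
Increase = 39,482.5 − 22,292.5 = 17,190

≈ 17200 g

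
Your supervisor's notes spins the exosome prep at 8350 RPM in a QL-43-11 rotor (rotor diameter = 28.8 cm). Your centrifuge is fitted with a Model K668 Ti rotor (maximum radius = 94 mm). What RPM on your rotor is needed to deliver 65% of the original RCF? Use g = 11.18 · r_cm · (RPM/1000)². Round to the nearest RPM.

Original rotor: r = 28.8 / 2 = 14.4 cm
RCF_original = 11.18 × 14.4 × (8.35)² = 11.18 × 14.4 × 69.7225 ≈ 11,224.8 × g
Target RCF = 0.65 × 11,224.8 ≈ 7,296.1 × g
Your rotor: r = 94 mm = 9.4 cm
7,296.1 = 11.18 × 9.4 × (N/1000)²
(N/1000)² = 7,296.1 / 105.092 = 69.42584
N = 1000 × √69.42584 ≈ 8,332.2

8332 RPM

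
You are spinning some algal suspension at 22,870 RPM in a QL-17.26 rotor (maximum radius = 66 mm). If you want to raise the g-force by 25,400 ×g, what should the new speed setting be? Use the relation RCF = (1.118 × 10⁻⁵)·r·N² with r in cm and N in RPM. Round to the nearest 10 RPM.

≈ 29450 RPM

r = 66 mm = 6.6 cm
Current RCF = 1.118 × 10⁻⁵ × 6.6 × (22870)² = 1.118 × 10⁻⁵ × 6.6 × 523,036,900 ≈ 38,593.8 × g
Target RCF = 38,593.8 + 25,400 = 63,993.8 × g
N² = 63,993.8 / (7.3788 × 10⁻⁵) = 867,265,680
N ≈ √867,265,680 ≈ 29,449.4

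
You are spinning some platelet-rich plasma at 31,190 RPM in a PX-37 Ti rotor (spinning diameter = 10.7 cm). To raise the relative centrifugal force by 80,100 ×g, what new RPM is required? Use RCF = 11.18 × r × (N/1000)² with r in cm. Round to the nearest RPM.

≈ 48083 RPM

r = 10.7 / 2 = 5.35 cm
Current RCF = 11.18 × 5.35 × (31.19)² = 11.18 × 5.35 × 972.8161 ≈ 58,187 × g
Target RCF = 58,187 + 80,100 = 138,287 × g
(N/1000)² = 138,287 / 59.813 = 2311.989
N = 1000 × √2311.989 ≈ 48,083.1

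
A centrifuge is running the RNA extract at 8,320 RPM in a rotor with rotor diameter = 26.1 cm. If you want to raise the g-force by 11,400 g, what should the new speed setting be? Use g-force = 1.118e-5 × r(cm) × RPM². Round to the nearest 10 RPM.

12140 RPM

r = 26.1 / 2 = 13.05 cm
Current RCF = 1.118 × 10⁻⁵ × 13.05 × (8320)² = 1.118 × 10⁻⁵ × 13.05 × 69,222,400 ≈ 10,099.5 × g
Target RCF = 10,099.5 + 11,400 = 21,499.5 × g
N² = 21,499.5 / (14.5899 × 10⁻⁵) = 147,358,789
N ≈ √147,358,789 ≈ 12,139.1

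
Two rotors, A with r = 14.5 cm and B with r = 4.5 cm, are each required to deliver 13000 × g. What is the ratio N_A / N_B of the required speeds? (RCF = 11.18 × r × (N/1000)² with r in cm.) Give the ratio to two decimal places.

At fixed RCF, N ∝ 1/√r, so N_A/N_B = √(r_B/r_A) = √(4.5/14.5) = √0.310345 = 0.5571.

0.56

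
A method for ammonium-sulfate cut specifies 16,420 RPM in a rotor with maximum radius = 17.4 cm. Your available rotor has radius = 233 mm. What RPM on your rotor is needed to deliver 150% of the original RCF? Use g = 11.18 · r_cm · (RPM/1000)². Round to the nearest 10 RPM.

RCF_original = 11.18 × 17.4 × (16.42)² = 11.18 × 17.4 × 269.6164 ≈ 52,449 × g
Target RCF = 1.5 × 52,449 ≈ 78,673.5 × g
Your rotor: r = 233 mm = 23.3 cm
78,673.5 = 11.18 × 23.3 × (N/1000)²
(N/1000)² = 78,673.5 / 260.494 = 302.0166
N = 1000 × √302.0166 ≈ 17,378.6

≈ 17380 RPM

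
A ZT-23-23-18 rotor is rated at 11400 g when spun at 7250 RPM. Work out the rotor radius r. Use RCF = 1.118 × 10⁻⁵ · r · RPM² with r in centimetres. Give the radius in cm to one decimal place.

r ≈ 19.4 cm

11400 = 1.118 × 10⁻⁵ × r × (7250)²
r = 11400 / (1.118 × 10⁻⁵ × 52,562,500) = 11400 / 587.6488 ≈ 19.399 cm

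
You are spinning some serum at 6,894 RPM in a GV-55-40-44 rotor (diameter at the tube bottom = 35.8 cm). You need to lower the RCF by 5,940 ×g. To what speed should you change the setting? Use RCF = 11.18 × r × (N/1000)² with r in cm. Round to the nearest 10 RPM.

≈ 4220 RPM

r = 35.8 / 2 = 17.9 cm
Current RCF = 11.18 × 17.9 × (6.894)² = 11.18 × 17.9 × 47.527236 ≈ 9,511.2 × g
Target RCF = 9,511.2 − 5,940 = 3,571.2 × g
(N/1000)² = 3,571.2 / 200.122 = 17.84511
N = 1000 × √17.84511 ≈ 4,224.3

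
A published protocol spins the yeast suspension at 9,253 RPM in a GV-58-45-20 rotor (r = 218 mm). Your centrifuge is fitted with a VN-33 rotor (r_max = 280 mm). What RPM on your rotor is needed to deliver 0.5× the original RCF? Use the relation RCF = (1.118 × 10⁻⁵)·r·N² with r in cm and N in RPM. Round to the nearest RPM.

5773 RPM

Original rotor: r = 218 mm = 21.8 cm
RCF = 1.118 × 10⁻⁵ × r × N²
RCF_original = 1.118 × 10⁻⁵ × 21.8 × (9253)² = 1.118 × 10⁻⁵ × 21.8 × 85,618,009 ≈ 20,867.2 × g
Target RCF = 0.5 × 20,867.2 ≈ 10,433.6 × g
Your rotor: r = 280 mm = 28.0 cm
10,433.6 = 1.118 × 10⁻⁵ × 28 × N²
N² = 10,433.6 / (31.304 × 10⁻⁵) = 33,329,926
N ≈ √33,329,926 ≈ 5,773.2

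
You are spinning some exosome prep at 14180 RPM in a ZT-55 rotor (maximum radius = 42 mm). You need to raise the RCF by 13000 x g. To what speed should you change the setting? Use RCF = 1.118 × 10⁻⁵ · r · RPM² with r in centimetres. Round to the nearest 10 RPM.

≈ 21860 RPM

r = 42 mm = 4.2 cm
Current RCF = 1.118 × 10⁻⁵ × 4.2 × (14180)² = 1.118 × 10⁻⁵ × 4.2 × 201,072,400 ≈ 9,441.6 × g
Target RCF = 9,441.6 + 13,000 = 22,441.6 × g
N² = 22,441.6 / (4.6956 × 10⁻⁵) = 477,928,273
N ≈ √477,928,273 ≈ 21,861.6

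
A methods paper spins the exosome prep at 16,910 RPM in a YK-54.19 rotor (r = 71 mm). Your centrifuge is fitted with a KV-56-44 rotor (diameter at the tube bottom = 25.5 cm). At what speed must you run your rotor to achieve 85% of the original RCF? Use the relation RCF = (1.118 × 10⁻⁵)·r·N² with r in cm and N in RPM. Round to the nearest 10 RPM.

Original rotor: r = 71 mm = 7.1 cm
RCF = 1.118 × 10⁻⁵ × r × N²
RCF_original = 1.118 × 10⁻⁵ × 7.1 × (16910)² = 1.118 × 10⁻⁵ × 7.1 × 285,948,100 ≈ 22,698 × g
Target RCF = 0.85 × 22,698 ≈ 19,293.3 × g
Your rotor: r = 25.5 / 2 = 12.75 cm
19,293.3 = 1.118 × 10⁻⁵ × 12.75 × N²
N² = 19,293.3 / (14.2545 × 10⁻⁵) = 135,348,837
N ≈ √135,348,837 ≈ 11,634.0

11630 RPM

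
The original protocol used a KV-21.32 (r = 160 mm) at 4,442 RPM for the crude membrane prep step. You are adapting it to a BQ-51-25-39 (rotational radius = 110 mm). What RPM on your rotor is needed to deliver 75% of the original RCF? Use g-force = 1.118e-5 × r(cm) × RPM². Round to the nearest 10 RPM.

≈ 4640 RPM

Original rotor: r = 160 mm = 16.0 cm
RCF_original = 1.118 × 10⁻⁵ × 16 × (4442)² = 1.118 × 10⁻⁵ × 16 × 19,731,364 ≈ 3,529.5 × g
Target RCF = 0.75 × 3,529.5 ≈ 2,647.1 × g
Your rotor: r = 110 mm = 11.0 cm
2,647.1 = 1.118 × 10⁻⁵ × 11 × N²
N² = 2,647.1 / (12.298 × 10⁻⁵) = 21,524,638
N ≈ √21,524,638 ≈ 4,639.5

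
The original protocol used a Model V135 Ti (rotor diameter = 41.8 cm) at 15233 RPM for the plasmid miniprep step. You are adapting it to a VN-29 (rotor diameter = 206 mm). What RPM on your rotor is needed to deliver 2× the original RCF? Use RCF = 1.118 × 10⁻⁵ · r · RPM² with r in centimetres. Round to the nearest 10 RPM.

30690 RPM

Original rotor: r = 41.8 / 2 = 20.9 cm
RCF_original = 1.118 × 10⁻⁵ × 20.9 × (15233)² = 1.118 × 10⁻⁵ × 20.9 × 232,044,289 ≈ 54,219.9 × g
Target RCF = 2 × 54,219.9 ≈ 108,439.8 × g
Your rotor: r = 206 mm / 2 = 103 mm = 10.3 cm
108,439.8 = 1.118 × 10⁻⁵ × 10.3 × N²
N² = 108,439.8 / (11.5154 × 10⁻⁵) = 941,693,732
N ≈ √941,693,732 ≈ 30,687.0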